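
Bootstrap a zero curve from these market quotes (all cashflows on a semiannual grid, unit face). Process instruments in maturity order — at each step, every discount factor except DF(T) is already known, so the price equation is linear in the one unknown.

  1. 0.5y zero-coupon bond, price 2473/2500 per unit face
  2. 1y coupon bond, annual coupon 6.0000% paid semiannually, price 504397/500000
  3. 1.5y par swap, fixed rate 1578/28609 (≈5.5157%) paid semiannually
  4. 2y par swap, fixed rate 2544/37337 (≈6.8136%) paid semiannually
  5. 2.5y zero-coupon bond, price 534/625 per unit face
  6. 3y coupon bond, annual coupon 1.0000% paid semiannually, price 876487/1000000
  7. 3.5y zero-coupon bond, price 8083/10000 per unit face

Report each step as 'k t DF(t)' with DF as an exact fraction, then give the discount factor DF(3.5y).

1 1/2 2473/2500
2 1 4753/5000
3 3/2 9211/10000
4 2 1091/1250
5 5/2 534/625
6 3 8493/10000
7 7/2 8083/10000
DF(3.5y) = 8083/10000 ≈ 0.808300

step 1 [0.5y] zero: DF = P = 2473/2500 ≈ 0.989200
step 2 [1y] bond c/2=3/100: DF=(504397/500000 − 3/100·(0.989200))/(1+3/100) = 4753/5000 ≈ 0.950600
step 3 [1.5y] swap r/2=789/28609: DF=(1 − 789/28609·(0.989200+0.950600))/(1+789/28609) = 9211/10000 ≈ 0.921100
step 4 [2y] swap r/2=1272/37337: DF=(1 − 1272/37337·(0.989200+0.950600+0.921100))/(1+1272/37337) = 1091/1250 ≈ 0.872800
step 5 [2.5y] zero: DF = P = 534/625 ≈ 0.854400
step 6 [3y] bond c/2=1/200: DF=(876487/1000000 − 1/200·(0.989200+0.950600+0.921100+0.872800+0.854400))/(1+1/200) = 8493/10000 ≈ 0.849300
step 7 [3.5y] zero: DF = P = 8083/10000 ≈ 0.808300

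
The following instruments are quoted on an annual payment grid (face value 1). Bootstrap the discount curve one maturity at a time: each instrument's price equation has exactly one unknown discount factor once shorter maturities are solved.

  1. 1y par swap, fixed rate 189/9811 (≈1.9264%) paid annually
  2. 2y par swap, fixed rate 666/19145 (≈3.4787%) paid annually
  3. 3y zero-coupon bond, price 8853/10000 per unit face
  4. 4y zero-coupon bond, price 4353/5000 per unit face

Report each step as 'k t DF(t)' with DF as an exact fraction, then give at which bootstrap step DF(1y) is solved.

step 1 [1y] swap r/1=189/9811: DF=(1 − 189/9811·(0))/(1+189/9811) = 9811/10000 ≈ 0.981100
step 2 [2y] swap r/1=666/19145: DF=(1 − 666/19145·(0.981100))/(1+666/19145) = 4667/5000 ≈ 0.933400
step 3 [3y] zero: DF = P = 8853/10000 ≈ 0.885300
step 4 [4y] zero: DF = P = 4353/5000 ≈ 0.870600

1 1 9811/10000
2 2 4667/5000
3 3 8853/10000
4 4 4353/5000
DF(1y) is solved at step 1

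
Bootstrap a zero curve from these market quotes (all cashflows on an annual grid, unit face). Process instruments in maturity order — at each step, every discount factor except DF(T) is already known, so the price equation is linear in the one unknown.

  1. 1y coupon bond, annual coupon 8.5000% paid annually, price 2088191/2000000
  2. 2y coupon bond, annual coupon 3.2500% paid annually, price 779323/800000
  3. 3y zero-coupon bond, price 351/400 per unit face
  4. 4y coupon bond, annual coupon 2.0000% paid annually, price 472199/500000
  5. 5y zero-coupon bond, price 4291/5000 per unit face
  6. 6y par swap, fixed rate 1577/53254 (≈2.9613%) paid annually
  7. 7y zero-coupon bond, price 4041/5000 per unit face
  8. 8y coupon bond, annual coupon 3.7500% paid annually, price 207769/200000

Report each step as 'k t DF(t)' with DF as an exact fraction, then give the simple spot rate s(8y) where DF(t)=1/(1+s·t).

step 1 [1y] bond c/1=17/200: DF=(2088191/2000000 − 17/200·(0))/(1+17/200) = 9623/10000 ≈ 0.962300
step 2 [2y] bond c/1=13/400: DF=(779323/800000 − 13/400·(0.962300))/(1+13/400) = 2283/2500 ≈ 0.913200
step 3 [3y] zero: DF = P = 351/400 ≈ 0.877500
step 4 [4y] bond c/1=1/50: DF=(472199/500000 − 1/50·(0.962300+0.913200+0.877500))/(1+1/50) = 8719/10000 ≈ 0.871900
step 5 [5y] zero: DF = P = 4291/5000 ≈ 0.858200
step 6 [6y] swap r/1=1577/53254: DF=(1 − 1577/53254·(0.962300+0.913200+0.877500+0.871900+0.858200))/(1+1577/53254) = 8423/10000 ≈ 0.842300
step 7 [7y] zero: DF = P = 4041/5000 ≈ 0.808200
step 8 [8y] bond c/1=3/80: DF=(207769/200000 − 3/80·(0.962300+0.913200+0.877500+0.871900+0.858200+0.842300+0.808200))/(1+3/80) = 1949/2500 ≈ 0.779600

1 1 9623/10000
2 2 2283/2500
3 3 351/400
4 4 8719/10000
5 5 4291/5000
6 6 8423/10000
7 7 4041/5000
8 8 1949/2500
s(8y) = (1/(1949/2500) − 1)/(8) = 551/15592 ≈ 3.5339%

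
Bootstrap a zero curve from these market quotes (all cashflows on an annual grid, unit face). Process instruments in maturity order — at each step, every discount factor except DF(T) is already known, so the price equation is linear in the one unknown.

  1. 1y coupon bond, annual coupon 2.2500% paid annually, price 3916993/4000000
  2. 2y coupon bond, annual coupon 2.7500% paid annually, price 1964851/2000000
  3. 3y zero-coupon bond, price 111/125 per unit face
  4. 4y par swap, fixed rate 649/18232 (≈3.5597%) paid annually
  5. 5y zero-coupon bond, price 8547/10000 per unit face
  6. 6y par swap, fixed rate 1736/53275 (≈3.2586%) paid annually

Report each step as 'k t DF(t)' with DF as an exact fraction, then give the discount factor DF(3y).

step 1 [1y] bond c/1=9/400: DF=(3916993/4000000 − 9/400·(0))/(1+9/400) = 9577/10000 ≈ 0.957700
step 2 [2y] bond c/1=11/400: DF=(1964851/2000000 − 11/400·(0.957700))/(1+11/400) = 1861/2000 ≈ 0.930500
step 3 [3y] zero: DF = P = 111/125 ≈ 0.888000
step 4 [4y] swap r/1=649/18232: DF=(1 − 649/18232·(0.957700+0.930500+0.888000))/(1+649/18232) = 4351/5000 ≈ 0.870200
step 5 [5y] zero: DF = P = 8547/10000 ≈ 0.854700
step 6 [6y] swap r/1=1736/53275: DF=(1 − 1736/53275·(0.957700+0.930500+0.888000+0.870200+0.854700))/(1+1736/53275) = 1033/1250 ≈ 0.826400

1 1 9577/10000
2 2 1861/2000
3 3 111/125
4 4 4351/5000
5 5 8547/10000
6 6 1033/1250
DF(3y) = 111/125 ≈ 0.888000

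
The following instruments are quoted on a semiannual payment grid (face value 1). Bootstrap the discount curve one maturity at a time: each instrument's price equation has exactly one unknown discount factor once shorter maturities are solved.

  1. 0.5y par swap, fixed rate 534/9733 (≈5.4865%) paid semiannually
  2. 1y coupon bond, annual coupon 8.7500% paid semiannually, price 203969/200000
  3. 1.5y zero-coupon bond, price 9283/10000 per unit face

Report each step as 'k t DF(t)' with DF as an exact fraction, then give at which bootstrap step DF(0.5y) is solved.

1 1/2 9733/10000
2 1 9363/10000
3 3/2 9283/10000
DF(0.5y) is solved at step 1

step 1 [0.5y] swap r/2=267/9733: DF=(1 − 267/9733·(0))/(1+267/9733) = 9733/10000 ≈ 0.973300
step 2 [1y] bond c/2=7/160: DF=(203969/200000 − 7/160·(0.973300))/(1+7/160) = 9363/10000 ≈ 0.936300
step 3 [1.5y] zero: DF = P = 9283/10000 ≈ 0.928300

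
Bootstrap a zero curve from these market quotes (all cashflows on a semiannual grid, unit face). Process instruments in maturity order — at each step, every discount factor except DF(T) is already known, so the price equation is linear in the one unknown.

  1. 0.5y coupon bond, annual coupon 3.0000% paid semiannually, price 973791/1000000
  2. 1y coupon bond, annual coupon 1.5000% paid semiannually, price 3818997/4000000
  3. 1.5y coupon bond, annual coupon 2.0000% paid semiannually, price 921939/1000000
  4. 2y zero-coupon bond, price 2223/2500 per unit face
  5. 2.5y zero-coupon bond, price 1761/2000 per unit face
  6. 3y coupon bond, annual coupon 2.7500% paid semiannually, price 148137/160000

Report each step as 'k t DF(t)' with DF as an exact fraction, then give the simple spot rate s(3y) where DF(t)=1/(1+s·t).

step 1 [0.5y] bond c/2=3/200: DF=(973791/1000000 − 3/200·(0))/(1+3/200) = 4797/5000 ≈ 0.959400
step 2 [1y] bond c/2=3/400: DF=(3818997/4000000 − 3/400·(0.959400))/(1+3/400) = 1881/2000 ≈ 0.940500
step 3 [1.5y] bond c/2=1/100: DF=(921939/1000000 − 1/100·(0.959400+0.940500))/(1+1/100) = 447/500 ≈ 0.894000
step 4 [2y] zero: DF = P = 2223/2500 ≈ 0.889200
step 5 [2.5y] zero: DF = P = 1761/2000 ≈ 0.880500
step 6 [3y] bond c/2=11/800: DF=(148137/160000 − 11/800·(0.959400+0.940500+0.894000+0.889200+0.880500))/(1+11/800) = 4257/5000 ≈ 0.851400

1 1/2 4797/5000
2 1 1881/2000
3 3/2 447/500
4 2 2223/2500
5 5/2 1761/2000
6 3 4257/5000
s(3y) = (1/(4257/5000) − 1)/(3) = 743/12771 ≈ 5.8179%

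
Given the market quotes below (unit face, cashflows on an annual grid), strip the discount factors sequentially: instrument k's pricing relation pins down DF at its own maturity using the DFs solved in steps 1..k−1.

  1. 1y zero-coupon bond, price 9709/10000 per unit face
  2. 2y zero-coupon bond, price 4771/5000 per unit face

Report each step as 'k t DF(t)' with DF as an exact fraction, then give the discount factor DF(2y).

step 1 [1y] zero: DF = P = 9709/10000 ≈ 0.970900
step 2 [2y] zero: DF = P = 4771/5000 ≈ 0.954200

1 1 9709/10000
2 2 4771/5000
DF(2y) = 4771/5000 ≈ 0.954200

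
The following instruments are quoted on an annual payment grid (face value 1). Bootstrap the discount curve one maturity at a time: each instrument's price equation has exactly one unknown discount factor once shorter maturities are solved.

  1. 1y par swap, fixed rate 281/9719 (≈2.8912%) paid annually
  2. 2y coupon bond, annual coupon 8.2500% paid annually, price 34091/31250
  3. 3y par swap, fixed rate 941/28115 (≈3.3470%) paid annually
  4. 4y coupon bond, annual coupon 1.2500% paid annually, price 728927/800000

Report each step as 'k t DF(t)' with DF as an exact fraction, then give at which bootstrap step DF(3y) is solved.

step 1 [1y] swap r/1=281/9719: DF=(1 − 281/9719·(0))/(1+281/9719) = 9719/10000 ≈ 0.971900
step 2 [2y] bond c/1=33/400: DF=(34091/31250 − 33/400·(0.971900))/(1+33/400) = 9337/10000 ≈ 0.933700
step 3 [3y] swap r/1=941/28115: DF=(1 − 941/28115·(0.971900+0.933700))/(1+941/28115) = 9059/10000 ≈ 0.905900
step 4 [4y] bond c/1=1/80: DF=(728927/800000 − 1/80·(0.971900+0.933700+0.905900))/(1+1/80) = 2163/2500 ≈ 0.865200

1 1 9719/10000
2 2 9337/10000
3 3 9059/10000
4 4 2163/2500
DF(3y) is solved at step 3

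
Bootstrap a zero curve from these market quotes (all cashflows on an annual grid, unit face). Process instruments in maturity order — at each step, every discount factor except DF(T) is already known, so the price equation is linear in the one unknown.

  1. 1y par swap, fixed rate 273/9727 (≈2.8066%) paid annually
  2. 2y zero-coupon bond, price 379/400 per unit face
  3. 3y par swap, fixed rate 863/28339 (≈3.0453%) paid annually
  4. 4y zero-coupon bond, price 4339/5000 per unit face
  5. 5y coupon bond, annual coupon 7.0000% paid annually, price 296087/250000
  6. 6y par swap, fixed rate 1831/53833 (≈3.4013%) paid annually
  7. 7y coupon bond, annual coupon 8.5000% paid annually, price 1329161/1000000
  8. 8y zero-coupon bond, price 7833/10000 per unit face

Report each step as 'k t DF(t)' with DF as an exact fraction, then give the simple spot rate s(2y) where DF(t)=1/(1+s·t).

1 1 9727/10000
2 2 379/400
3 3 9137/10000
4 4 4339/5000
5 5 8647/10000
6 6 8169/10000
7 7 8033/10000
8 8 7833/10000
s(2y) = (1/(379/400) − 1)/(2) = 21/758 ≈ 2.7704%

step 1 [1y] swap r/1=273/9727: DF=(1 − 273/9727·(0))/(1+273/9727) = 9727/10000 ≈ 0.972700
step 2 [2y] zero: DF = P = 379/400 ≈ 0.947500
step 3 [3y] swap r/1=863/28339: DF=(1 − 863/28339·(0.972700+0.947500))/(1+863/28339) = 9137/10000 ≈ 0.913700
step 4 [4y] zero: DF = P = 4339/5000 ≈ 0.867800
step 5 [5y] bond c/1=7/100: DF=(296087/250000 − 7/100·(0.972700+0.947500+0.913700+0.867800))/(1+7/100) = 8647/10000 ≈ 0.864700
step 6 [6y] swap r/1=1831/53833: DF=(1 − 1831/53833·(0.972700+0.947500+0.913700+0.867800+0.864700))/(1+1831/53833) = 8169/10000 ≈ 0.816900
step 7 [7y] bond c/1=17/200: DF=(1329161/1000000 − 17/200·(0.972700+0.947500+0.913700+0.867800+0.864700+0.816900))/(1+17/200) = 8033/10000 ≈ 0.803300
step 8 [8y] zero: DF = P = 7833/10000 ≈ 0.783300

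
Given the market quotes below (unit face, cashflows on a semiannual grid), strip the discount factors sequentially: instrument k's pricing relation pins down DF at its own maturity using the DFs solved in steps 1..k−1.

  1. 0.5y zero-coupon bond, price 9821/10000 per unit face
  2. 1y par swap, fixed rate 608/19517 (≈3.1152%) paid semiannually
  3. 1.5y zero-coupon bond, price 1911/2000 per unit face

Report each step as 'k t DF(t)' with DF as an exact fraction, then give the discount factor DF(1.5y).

step 1 [0.5y] zero: DF = P = 9821/10000 ≈ 0.982100
step 2 [1y] swap r/2=304/19517: DF=(1 − 304/19517·(0.982100))/(1+304/19517) = 606/625 ≈ 0.969600
step 3 [1.5y] zero: DF = P = 1911/2000 ≈ 0.955500

1 1/2 9821/10000
2 1 606/625
3 3/2 1911/2000
DF(1.5y) = 1911/2000 ≈ 0.955500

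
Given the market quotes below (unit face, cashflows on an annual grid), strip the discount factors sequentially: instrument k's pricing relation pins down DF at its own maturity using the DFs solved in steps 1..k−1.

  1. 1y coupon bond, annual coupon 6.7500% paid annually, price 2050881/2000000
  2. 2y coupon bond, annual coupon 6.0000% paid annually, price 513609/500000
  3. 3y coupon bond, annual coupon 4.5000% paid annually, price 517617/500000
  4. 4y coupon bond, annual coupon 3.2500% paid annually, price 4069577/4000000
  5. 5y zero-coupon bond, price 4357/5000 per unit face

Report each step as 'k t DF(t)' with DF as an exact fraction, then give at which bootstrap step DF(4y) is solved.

step 1 [1y] bond c/1=27/400: DF=(2050881/2000000 − 27/400·(0))/(1+27/400) = 4803/5000 ≈ 0.960600
step 2 [2y] bond c/1=3/50: DF=(513609/500000 − 3/50·(0.960600))/(1+3/50) = 9147/10000 ≈ 0.914700
step 3 [3y] bond c/1=9/200: DF=(517617/500000 − 9/200·(0.960600+0.914700))/(1+9/200) = 9099/10000 ≈ 0.909900
step 4 [4y] bond c/1=13/400: DF=(4069577/4000000 − 13/400·(0.960600+0.914700+0.909900))/(1+13/400) = 8977/10000 ≈ 0.897700
step 5 [5y] zero: DF = P = 4357/5000 ≈ 0.871400

1 1 4803/5000
2 2 9147/10000
3 3 9099/10000
4 4 8977/10000
5 5 4357/5000
DF(4y) is solved at step 4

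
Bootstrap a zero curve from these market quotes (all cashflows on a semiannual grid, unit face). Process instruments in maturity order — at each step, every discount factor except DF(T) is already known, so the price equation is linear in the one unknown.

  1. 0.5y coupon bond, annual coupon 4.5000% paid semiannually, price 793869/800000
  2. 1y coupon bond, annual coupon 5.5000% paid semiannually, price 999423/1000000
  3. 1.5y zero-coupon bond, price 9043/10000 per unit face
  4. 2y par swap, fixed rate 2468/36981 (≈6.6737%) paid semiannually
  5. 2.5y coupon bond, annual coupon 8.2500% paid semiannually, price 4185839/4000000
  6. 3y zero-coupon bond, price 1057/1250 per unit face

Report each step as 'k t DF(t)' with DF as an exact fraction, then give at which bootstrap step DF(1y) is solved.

1 1/2 1941/2000
2 1 9467/10000
3 3/2 9043/10000
4 2 4383/5000
5 5/2 1717/2000
6 3 1057/1250
DF(1y) is solved at step 2

step 1 [0.5y] bond c/2=9/400: DF=(793869/800000 − 9/400·(0))/(1+9/400) = 1941/2000 ≈ 0.970500
step 2 [1y] bond c/2=11/400: DF=(999423/1000000 − 11/400·(0.970500))/(1+11/400) = 9467/10000 ≈ 0.946700
step 3 [1.5y] zero: DF = P = 9043/10000 ≈ 0.904300
step 4 [2y] swap r/2=1234/36981: DF=(1 − 1234/36981·(0.970500+0.946700+0.904300))/(1+1234/36981) = 4383/5000 ≈ 0.876600
step 5 [2.5y] bond c/2=33/800: DF=(4185839/4000000 − 33/800·(0.970500+0.946700+0.904300+0.876600))/(1+33/800) = 1717/2000 ≈ 0.858500
step 6 [3y] zero: DF = P = 1057/1250 ≈ 0.845600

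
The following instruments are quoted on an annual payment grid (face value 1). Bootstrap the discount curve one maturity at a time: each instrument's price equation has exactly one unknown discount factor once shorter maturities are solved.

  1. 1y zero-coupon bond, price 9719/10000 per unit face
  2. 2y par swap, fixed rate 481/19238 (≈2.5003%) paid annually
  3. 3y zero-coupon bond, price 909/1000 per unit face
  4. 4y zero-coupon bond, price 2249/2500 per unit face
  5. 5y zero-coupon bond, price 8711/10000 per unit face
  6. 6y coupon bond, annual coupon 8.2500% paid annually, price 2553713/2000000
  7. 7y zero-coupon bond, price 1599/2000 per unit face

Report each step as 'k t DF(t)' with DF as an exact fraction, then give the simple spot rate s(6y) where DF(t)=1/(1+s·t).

1 1 9719/10000
2 2 9519/10000
3 3 909/1000
4 4 2249/2500
5 5 8711/10000
6 6 8287/10000
7 7 1599/2000
s(6y) = (1/(8287/10000) − 1)/(6) = 571/16574 ≈ 3.4452%

step 1 [1y] zero: DF = P = 9719/10000 ≈ 0.971900
step 2 [2y] swap r/1=481/19238: DF=(1 − 481/19238·(0.971900))/(1+481/19238) = 9519/10000 ≈ 0.951900
step 3 [3y] zero: DF = P = 909/1000 ≈ 0.909000
step 4 [4y] zero: DF = P = 2249/2500 ≈ 0.899600
step 5 [5y] zero: DF = P = 8711/10000 ≈ 0.871100
step 6 [6y] bond c/1=33/400: DF=(2553713/2000000 − 33/400·(0.971900+0.951900+0.909000+0.899600+0.871100))/(1+33/400) = 8287/10000 ≈ 0.828700
step 7 [7y] zero: DF = P = 1599/2000 ≈ 0.799500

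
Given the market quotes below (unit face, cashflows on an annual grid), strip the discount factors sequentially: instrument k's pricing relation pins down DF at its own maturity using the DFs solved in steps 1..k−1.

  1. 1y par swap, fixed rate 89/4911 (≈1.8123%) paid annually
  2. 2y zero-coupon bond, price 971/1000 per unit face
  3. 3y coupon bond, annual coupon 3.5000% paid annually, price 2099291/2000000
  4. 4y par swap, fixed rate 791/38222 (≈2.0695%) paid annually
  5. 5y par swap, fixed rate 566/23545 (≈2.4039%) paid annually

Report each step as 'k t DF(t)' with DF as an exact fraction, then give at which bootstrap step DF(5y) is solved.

step 1 [1y] swap r/1=89/4911: DF=(1 − 89/4911·(0))/(1+89/4911) = 4911/5000 ≈ 0.982200
step 2 [2y] zero: DF = P = 971/1000 ≈ 0.971000
step 3 [3y] bond c/1=7/200: DF=(2099291/2000000 − 7/200·(0.982200+0.971000))/(1+7/200) = 9481/10000 ≈ 0.948100
step 4 [4y] swap r/1=791/38222: DF=(1 − 791/38222·(0.982200+0.971000+0.948100))/(1+791/38222) = 9209/10000 ≈ 0.920900
step 5 [5y] swap r/1=566/23545: DF=(1 − 566/23545·(0.982200+0.971000+0.948100+0.920900))/(1+566/23545) = 2217/2500 ≈ 0.886800

1 1 4911/5000
2 2 971/1000
3 3 9481/10000
4 4 9209/10000
5 5 2217/2500
DF(5y) is solved at step 5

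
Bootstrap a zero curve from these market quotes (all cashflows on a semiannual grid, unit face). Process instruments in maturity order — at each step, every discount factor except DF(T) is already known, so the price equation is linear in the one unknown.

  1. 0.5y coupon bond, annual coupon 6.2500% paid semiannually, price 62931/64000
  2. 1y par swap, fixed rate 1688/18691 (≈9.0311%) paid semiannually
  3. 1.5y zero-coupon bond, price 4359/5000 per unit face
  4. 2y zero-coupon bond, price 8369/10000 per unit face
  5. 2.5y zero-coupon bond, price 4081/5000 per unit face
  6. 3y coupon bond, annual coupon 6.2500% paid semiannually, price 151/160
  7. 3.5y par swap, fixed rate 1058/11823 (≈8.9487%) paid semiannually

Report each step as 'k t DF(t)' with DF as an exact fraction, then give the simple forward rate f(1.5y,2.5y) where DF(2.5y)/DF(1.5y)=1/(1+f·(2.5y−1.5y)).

step 1 [0.5y] bond c/2=1/32: DF=(62931/64000 − 1/32·(0))/(1+1/32) = 1907/2000 ≈ 0.953500
step 2 [1y] swap r/2=844/18691: DF=(1 − 844/18691·(0.953500))/(1+844/18691) = 2289/2500 ≈ 0.915600
step 3 [1.5y] zero: DF = P = 4359/5000 ≈ 0.871800
step 4 [2y] zero: DF = P = 8369/10000 ≈ 0.836900
step 5 [2.5y] zero: DF = P = 4081/5000 ≈ 0.816200
step 6 [3y] bond c/2=1/32: DF=(151/160 − 1/32·(0.953500+0.915600+0.871800+0.836900+0.816200))/(1+1/32) = 391/500 ≈ 0.782000
step 7 [3.5y] swap r/2=529/11823: DF=(1 − 529/11823·(0.953500+0.915600+0.871800+0.836900+0.816200+0.782000))/(1+529/11823) = 1471/2000 ≈ 0.735500

1 1/2 1907/2000
2 1 2289/2500
3 3/2 4359/5000
4 2 8369/10000
5 5/2 4081/5000
6 3 391/500
7 7/2 1471/2000
f(1.5y,2.5y) = ((4359/5000)/(4081/5000) − 1)/(1) = 278/4081 ≈ 6.8121%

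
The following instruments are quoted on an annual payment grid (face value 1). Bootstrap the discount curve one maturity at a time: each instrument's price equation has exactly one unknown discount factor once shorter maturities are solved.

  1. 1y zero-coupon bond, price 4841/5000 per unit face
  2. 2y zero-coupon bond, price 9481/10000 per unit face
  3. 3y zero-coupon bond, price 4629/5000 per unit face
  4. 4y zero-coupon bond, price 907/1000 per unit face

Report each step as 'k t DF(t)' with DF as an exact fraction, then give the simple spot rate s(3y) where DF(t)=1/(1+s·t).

step 1 [1y] zero: DF = P = 4841/5000 ≈ 0.968200
step 2 [2y] zero: DF = P = 9481/10000 ≈ 0.948100
step 3 [3y] zero: DF = P = 4629/5000 ≈ 0.925800
step 4 [4y] zero: DF = P = 907/1000 ≈ 0.907000

1 1 4841/5000
2 2 9481/10000
3 3 4629/5000
4 4 907/1000
s(3y) = (1/(4629/5000) − 1)/(3) = 371/13887 ≈ 2.6716%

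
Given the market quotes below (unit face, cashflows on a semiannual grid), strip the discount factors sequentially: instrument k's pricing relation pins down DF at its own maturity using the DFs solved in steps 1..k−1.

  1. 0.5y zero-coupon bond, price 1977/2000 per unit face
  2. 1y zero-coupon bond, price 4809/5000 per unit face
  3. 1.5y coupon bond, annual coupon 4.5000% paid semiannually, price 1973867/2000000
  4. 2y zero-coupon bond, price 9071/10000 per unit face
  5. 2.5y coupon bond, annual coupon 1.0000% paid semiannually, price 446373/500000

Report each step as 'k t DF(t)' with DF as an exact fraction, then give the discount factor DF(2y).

step 1 [0.5y] zero: DF = P = 1977/2000 ≈ 0.988500
step 2 [1y] zero: DF = P = 4809/5000 ≈ 0.961800
step 3 [1.5y] bond c/2=9/400: DF=(1973867/2000000 − 9/400·(0.988500+0.961800))/(1+9/400) = 9223/10000 ≈ 0.922300
step 4 [2y] zero: DF = P = 9071/10000 ≈ 0.907100
step 5 [2.5y] bond c/2=1/200: DF=(446373/500000 − 1/200·(0.988500+0.961800+0.922300+0.907100))/(1+1/200) = 1739/2000 ≈ 0.869500

1 1/2 1977/2000
2 1 4809/5000
3 3/2 9223/10000
4 2 9071/10000
5 5/2 1739/2000
DF(2y) = 9071/10000 ≈ 0.907100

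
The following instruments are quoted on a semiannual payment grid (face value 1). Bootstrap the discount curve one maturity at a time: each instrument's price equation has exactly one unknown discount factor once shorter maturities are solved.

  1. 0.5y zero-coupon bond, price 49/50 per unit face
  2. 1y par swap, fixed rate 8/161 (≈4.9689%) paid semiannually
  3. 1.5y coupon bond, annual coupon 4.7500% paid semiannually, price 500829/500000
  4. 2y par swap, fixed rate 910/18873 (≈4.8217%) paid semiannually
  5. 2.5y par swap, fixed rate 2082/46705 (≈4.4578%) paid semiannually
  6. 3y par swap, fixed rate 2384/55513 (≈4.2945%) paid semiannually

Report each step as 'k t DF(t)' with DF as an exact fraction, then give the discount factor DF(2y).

step 1 [0.5y] zero: DF = P = 49/50 ≈ 0.980000
step 2 [1y] swap r/2=4/161: DF=(1 − 4/161·(0.980000))/(1+4/161) = 119/125 ≈ 0.952000
step 3 [1.5y] bond c/2=19/800: DF=(500829/500000 − 19/800·(0.980000+0.952000))/(1+19/800) = 1167/1250 ≈ 0.933600
step 4 [2y] swap r/2=455/18873: DF=(1 − 455/18873·(0.980000+0.952000+0.933600))/(1+455/18873) = 909/1000 ≈ 0.909000
step 5 [2.5y] swap r/2=1041/46705: DF=(1 − 1041/46705·(0.980000+0.952000+0.933600+0.909000))/(1+1041/46705) = 8959/10000 ≈ 0.895900
step 6 [3y] swap r/2=1192/55513: DF=(1 − 1192/55513·(0.980000+0.952000+0.933600+0.909000+0.895900))/(1+1192/55513) = 1101/1250 ≈ 0.880800

1 1/2 49/50
2 1 119/125
3 3/2 1167/1250
4 2 909/1000
5 5/2 8959/10000
6 3 1101/1250
DF(2y) = 909/1000 ≈ 0.909000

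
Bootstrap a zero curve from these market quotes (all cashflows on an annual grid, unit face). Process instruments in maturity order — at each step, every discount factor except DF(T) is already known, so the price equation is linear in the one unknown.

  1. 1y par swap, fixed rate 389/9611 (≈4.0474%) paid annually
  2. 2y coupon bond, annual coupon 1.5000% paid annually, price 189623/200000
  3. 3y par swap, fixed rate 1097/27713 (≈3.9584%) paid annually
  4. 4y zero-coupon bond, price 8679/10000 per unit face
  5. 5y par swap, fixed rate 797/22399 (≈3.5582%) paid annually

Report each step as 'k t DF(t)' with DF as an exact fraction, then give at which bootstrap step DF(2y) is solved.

1 1 9611/10000
2 2 9199/10000
3 3 8903/10000
4 4 8679/10000
5 5 4203/5000
DF(2y) is solved at step 2

step 1 [1y] swap r/1=389/9611: DF=(1 − 389/9611·(0))/(1+389/9611) = 9611/10000 ≈ 0.961100
step 2 [2y] bond c/1=3/200: DF=(189623/200000 − 3/200·(0.961100))/(1+3/200) = 9199/10000 ≈ 0.919900
step 3 [3y] swap r/1=1097/27713: DF=(1 − 1097/27713·(0.961100+0.919900))/(1+1097/27713) = 8903/10000 ≈ 0.890300
step 4 [4y] zero: DF = P = 8679/10000 ≈ 0.867900
step 5 [5y] swap r/1=797/22399: DF=(1 − 797/22399·(0.961100+0.919900+0.890300+0.867900))/(1+797/22399) = 4203/5000 ≈ 0.840600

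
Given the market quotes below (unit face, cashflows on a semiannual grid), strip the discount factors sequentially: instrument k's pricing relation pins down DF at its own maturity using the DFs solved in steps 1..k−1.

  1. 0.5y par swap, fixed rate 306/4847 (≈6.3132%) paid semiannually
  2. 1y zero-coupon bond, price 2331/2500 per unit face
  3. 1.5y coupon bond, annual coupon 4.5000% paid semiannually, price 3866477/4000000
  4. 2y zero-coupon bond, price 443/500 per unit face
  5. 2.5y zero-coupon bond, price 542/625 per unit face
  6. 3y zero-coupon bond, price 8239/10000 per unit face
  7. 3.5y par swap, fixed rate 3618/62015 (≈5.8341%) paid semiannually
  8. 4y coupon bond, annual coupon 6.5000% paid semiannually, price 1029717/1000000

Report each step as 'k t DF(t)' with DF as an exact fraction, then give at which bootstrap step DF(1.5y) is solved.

step 1 [0.5y] swap r/2=153/4847: DF=(1 − 153/4847·(0))/(1+153/4847) = 4847/5000 ≈ 0.969400
step 2 [1y] zero: DF = P = 2331/2500 ≈ 0.932400
step 3 [1.5y] bond c/2=9/400: DF=(3866477/4000000 − 9/400·(0.969400+0.932400))/(1+9/400) = 1807/2000 ≈ 0.903500
step 4 [2y] zero: DF = P = 443/500 ≈ 0.886000
step 5 [2.5y] zero: DF = P = 542/625 ≈ 0.867200
step 6 [3y] zero: DF = P = 8239/10000 ≈ 0.823900
step 7 [3.5y] swap r/2=1809/62015: DF=(1 − 1809/62015·(0.969400+0.932400+0.903500+0.886000+0.867200+0.823900))/(1+1809/62015) = 8191/10000 ≈ 0.819100
step 8 [4y] bond c/2=13/400: DF=(1029717/1000000 − 13/400·(0.969400+0.932400+0.903500+0.886000+0.867200+0.823900+0.819100))/(1+13/400) = 8021/10000 ≈ 0.802100

1 1/2 4847/5000
2 1 2331/2500
3 3/2 1807/2000
4 2 443/500
5 5/2 542/625
6 3 8239/10000
7 7/2 8191/10000
8 4 8021/10000
DF(1.5y) is solved at step 3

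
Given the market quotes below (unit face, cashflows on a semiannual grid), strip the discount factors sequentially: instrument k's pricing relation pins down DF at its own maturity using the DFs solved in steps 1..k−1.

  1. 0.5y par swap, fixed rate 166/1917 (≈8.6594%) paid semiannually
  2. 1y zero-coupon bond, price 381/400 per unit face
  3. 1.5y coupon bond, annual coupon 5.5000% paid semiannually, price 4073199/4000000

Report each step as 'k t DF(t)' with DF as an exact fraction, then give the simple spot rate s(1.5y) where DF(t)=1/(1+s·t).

1 1/2 1917/2000
2 1 381/400
3 3/2 9399/10000
s(1.5y) = (1/(9399/10000) − 1)/(3/2) = 1202/28197 ≈ 4.2629%

step 1 [0.5y] swap r/2=83/1917: DF=(1 − 83/1917·(0))/(1+83/1917) = 1917/2000 ≈ 0.958500
step 2 [1y] zero: DF = P = 381/400 ≈ 0.952500
step 3 [1.5y] bond c/2=11/400: DF=(4073199/4000000 − 11/400·(0.958500+0.952500))/(1+11/400) = 9399/10000 ≈ 0.939900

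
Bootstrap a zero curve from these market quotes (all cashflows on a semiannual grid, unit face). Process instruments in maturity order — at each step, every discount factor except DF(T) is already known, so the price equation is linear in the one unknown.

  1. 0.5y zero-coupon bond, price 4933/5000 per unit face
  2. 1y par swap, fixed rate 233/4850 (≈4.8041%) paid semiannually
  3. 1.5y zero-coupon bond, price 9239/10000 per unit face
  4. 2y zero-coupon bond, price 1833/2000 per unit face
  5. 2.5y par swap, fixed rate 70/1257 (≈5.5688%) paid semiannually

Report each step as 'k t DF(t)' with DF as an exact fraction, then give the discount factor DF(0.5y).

1 1/2 4933/5000
2 1 4767/5000
3 3/2 9239/10000
4 2 1833/2000
5 5/2 1741/2000
DF(0.5y) = 4933/5000 ≈ 0.986600

step 1 [0.5y] zero: DF = P = 4933/5000 ≈ 0.986600
step 2 [1y] swap r/2=233/9700: DF=(1 − 233/9700·(0.986600))/(1+233/9700) = 4767/5000 ≈ 0.953400
step 3 [1.5y] zero: DF = P = 9239/10000 ≈ 0.923900
step 4 [2y] zero: DF = P = 1833/2000 ≈ 0.916500
step 5 [2.5y] swap r/2=35/1257: DF=(1 − 35/1257·(0.986600+0.953400+0.923900+0.916500))/(1+35/1257) = 1741/2000 ≈ 0.870500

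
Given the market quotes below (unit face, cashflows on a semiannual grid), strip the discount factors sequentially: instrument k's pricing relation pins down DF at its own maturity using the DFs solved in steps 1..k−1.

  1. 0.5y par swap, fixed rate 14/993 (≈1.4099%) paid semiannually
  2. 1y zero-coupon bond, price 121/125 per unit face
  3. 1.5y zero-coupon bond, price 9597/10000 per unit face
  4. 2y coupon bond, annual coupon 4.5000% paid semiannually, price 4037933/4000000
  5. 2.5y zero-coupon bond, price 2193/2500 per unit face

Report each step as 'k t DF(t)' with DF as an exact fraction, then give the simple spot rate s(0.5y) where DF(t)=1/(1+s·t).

1 1/2 993/1000
2 1 121/125
3 3/2 9597/10000
4 2 923/1000
5 5/2 2193/2500
s(0.5y) = (1/(993/1000) − 1)/(1/2) = 14/993 ≈ 1.4099%

step 1 [0.5y] swap r/2=7/993: DF=(1 − 7/993·(0))/(1+7/993) = 993/1000 ≈ 0.993000
step 2 [1y] zero: DF = P = 121/125 ≈ 0.968000
step 3 [1.5y] zero: DF = P = 9597/10000 ≈ 0.959700
step 4 [2y] bond c/2=9/400: DF=(4037933/4000000 − 9/400·(0.993000+0.968000+0.959700))/(1+9/400) = 923/1000 ≈ 0.923000
step 5 [2.5y] zero: DF = P = 2193/2500 ≈ 0.877200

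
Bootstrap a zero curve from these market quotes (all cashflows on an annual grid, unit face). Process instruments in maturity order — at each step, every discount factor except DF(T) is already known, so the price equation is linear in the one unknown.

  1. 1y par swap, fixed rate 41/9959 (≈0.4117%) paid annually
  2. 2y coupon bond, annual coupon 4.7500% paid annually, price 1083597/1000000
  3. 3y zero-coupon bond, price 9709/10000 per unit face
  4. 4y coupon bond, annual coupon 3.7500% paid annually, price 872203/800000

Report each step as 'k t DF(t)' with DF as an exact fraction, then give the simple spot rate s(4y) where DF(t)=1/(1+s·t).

step 1 [1y] swap r/1=41/9959: DF=(1 − 41/9959·(0))/(1+41/9959) = 9959/10000 ≈ 0.995900
step 2 [2y] bond c/1=19/400: DF=(1083597/1000000 − 19/400·(0.995900))/(1+19/400) = 9893/10000 ≈ 0.989300
step 3 [3y] zero: DF = P = 9709/10000 ≈ 0.970900
step 4 [4y] bond c/1=3/80: DF=(872203/800000 − 3/80·(0.995900+0.989300+0.970900))/(1+3/80) = 118/125 ≈ 0.944000

1 1 9959/10000
2 2 9893/10000
3 3 9709/10000
4 4 118/125
s(4y) = (1/(118/125) − 1)/(4) = 7/472 ≈ 1.4831%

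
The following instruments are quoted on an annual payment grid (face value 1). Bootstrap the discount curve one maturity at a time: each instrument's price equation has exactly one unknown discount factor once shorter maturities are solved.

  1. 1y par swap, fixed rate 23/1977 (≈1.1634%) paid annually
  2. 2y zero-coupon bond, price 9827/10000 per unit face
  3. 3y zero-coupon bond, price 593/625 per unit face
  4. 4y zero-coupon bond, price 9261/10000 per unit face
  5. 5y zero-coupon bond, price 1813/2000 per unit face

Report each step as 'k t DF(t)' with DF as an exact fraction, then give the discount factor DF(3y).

step 1 [1y] swap r/1=23/1977: DF=(1 − 23/1977·(0))/(1+23/1977) = 1977/2000 ≈ 0.988500
step 2 [2y] zero: DF = P = 9827/10000 ≈ 0.982700
step 3 [3y] zero: DF = P = 593/625 ≈ 0.948800
step 4 [4y] zero: DF = P = 9261/10000 ≈ 0.926100
step 5 [5y] zero: DF = P = 1813/2000 ≈ 0.906500

1 1 1977/2000
2 2 9827/10000
3 3 593/625
4 4 9261/10000
5 5 1813/2000
DF(3y) = 593/625 ≈ 0.948800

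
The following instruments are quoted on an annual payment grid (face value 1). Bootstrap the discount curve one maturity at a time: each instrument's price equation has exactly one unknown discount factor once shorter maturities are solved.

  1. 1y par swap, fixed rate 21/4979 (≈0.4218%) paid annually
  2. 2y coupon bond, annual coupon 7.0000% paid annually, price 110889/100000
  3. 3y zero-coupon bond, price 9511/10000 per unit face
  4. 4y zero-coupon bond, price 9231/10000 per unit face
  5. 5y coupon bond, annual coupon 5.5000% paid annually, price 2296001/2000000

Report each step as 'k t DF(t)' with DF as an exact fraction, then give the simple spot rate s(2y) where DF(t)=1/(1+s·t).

step 1 [1y] swap r/1=21/4979: DF=(1 − 21/4979·(0))/(1+21/4979) = 4979/5000 ≈ 0.995800
step 2 [2y] bond c/1=7/100: DF=(110889/100000 − 7/100·(0.995800))/(1+7/100) = 607/625 ≈ 0.971200
step 3 [3y] zero: DF = P = 9511/10000 ≈ 0.951100
step 4 [4y] zero: DF = P = 9231/10000 ≈ 0.923100
step 5 [5y] bond c/1=11/200: DF=(2296001/2000000 − 11/200·(0.995800+0.971200+0.951100+0.923100))/(1+11/200) = 8879/10000 ≈ 0.887900

1 1 4979/5000
2 2 607/625
3 3 9511/10000
4 4 9231/10000
5 5 8879/10000
s(2y) = (1/(607/625) − 1)/(2) = 9/607 ≈ 1.4827%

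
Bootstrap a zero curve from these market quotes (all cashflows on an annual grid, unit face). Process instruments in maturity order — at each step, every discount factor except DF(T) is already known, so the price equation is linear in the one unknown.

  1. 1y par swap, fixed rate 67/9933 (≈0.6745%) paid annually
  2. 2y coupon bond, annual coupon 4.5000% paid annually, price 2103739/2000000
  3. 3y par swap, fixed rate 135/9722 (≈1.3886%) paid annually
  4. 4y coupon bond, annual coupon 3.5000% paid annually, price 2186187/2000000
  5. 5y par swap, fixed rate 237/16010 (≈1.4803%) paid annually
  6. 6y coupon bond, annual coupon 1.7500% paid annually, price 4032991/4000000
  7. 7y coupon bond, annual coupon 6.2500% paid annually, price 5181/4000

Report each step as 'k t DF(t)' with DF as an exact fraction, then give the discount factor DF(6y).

1 1 9933/10000
2 2 4819/5000
3 3 1919/2000
4 4 383/400
5 5 9289/10000
6 6 9083/10000
7 7 8831/10000
DF(6y) = 9083/10000 ≈ 0.908300

step 1 [1y] swap r/1=67/9933: DF=(1 − 67/9933·(0))/(1+67/9933) = 9933/10000 ≈ 0.993300
step 2 [2y] bond c/1=9/200: DF=(2103739/2000000 − 9/200·(0.993300))/(1+9/200) = 4819/5000 ≈ 0.963800
step 3 [3y] swap r/1=135/9722: DF=(1 − 135/9722·(0.993300+0.963800))/(1+135/9722) = 1919/2000 ≈ 0.959500
step 4 [4y] bond c/1=7/200: DF=(2186187/2000000 − 7/200·(0.993300+0.963800+0.959500))/(1+7/200) = 383/400 ≈ 0.957500
step 5 [5y] swap r/1=237/16010: DF=(1 − 237/16010·(0.993300+0.963800+0.959500+0.957500))/(1+237/16010) = 9289/10000 ≈ 0.928900
step 6 [6y] bond c/1=7/400: DF=(4032991/4000000 − 7/400·(0.993300+0.963800+0.959500+0.957500+0.928900))/(1+7/400) = 9083/10000 ≈ 0.908300
step 7 [7y] bond c/1=1/16: DF=(5181/4000 − 1/16·(0.993300+0.963800+0.959500+0.957500+0.928900+0.908300))/(1+1/16) = 8831/10000 ≈ 0.883100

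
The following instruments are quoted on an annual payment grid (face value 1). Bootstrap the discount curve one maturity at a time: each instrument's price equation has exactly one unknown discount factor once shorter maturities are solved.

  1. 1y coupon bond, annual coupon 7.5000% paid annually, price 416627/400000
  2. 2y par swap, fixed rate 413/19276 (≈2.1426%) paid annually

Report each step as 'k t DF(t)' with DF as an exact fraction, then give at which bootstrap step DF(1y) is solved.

1 1 9689/10000
2 2 9587/10000
DF(1y) is solved at step 1

step 1 [1y] bond c/1=3/40: DF=(416627/400000 − 3/40·(0))/(1+3/40) = 9689/10000 ≈ 0.968900
step 2 [2y] swap r/1=413/19276: DF=(1 − 413/19276·(0.968900))/(1+413/19276) = 9587/10000 ≈ 0.958700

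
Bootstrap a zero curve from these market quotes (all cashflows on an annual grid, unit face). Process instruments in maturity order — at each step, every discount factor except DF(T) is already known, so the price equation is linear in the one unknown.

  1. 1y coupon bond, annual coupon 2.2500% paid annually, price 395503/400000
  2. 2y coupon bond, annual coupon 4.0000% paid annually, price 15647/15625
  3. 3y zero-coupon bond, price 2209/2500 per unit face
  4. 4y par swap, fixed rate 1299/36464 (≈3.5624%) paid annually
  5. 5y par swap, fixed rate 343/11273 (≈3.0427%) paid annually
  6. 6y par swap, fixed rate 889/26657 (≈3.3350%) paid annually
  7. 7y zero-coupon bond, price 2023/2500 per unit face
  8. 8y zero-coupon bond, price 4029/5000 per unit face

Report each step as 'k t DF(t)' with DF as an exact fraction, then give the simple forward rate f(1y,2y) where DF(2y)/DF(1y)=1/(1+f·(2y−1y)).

1 1 967/1000
2 2 9257/10000
3 3 2209/2500
4 4 8701/10000
5 5 2157/2500
6 6 4111/5000
7 7 2023/2500
8 8 4029/5000
f(1y,2y) = ((967/1000)/(9257/10000) − 1)/(1) = 413/9257 ≈ 4.4615%

step 1 [1y] bond c/1=9/400: DF=(395503/400000 − 9/400·(0))/(1+9/400) = 967/1000 ≈ 0.967000
step 2 [2y] bond c/1=1/25: DF=(15647/15625 − 1/25·(0.967000))/(1+1/25) = 9257/10000 ≈ 0.925700
step 3 [3y] zero: DF = P = 2209/2500 ≈ 0.883600
step 4 [4y] swap r/1=1299/36464: DF=(1 − 1299/36464·(0.967000+0.925700+0.883600))/(1+1299/36464) = 8701/10000 ≈ 0.870100
step 5 [5y] swap r/1=343/11273: DF=(1 − 343/11273·(0.967000+0.925700+0.883600+0.870100))/(1+343/11273) = 2157/2500 ≈ 0.862800
step 6 [6y] swap r/1=889/26657: DF=(1 − 889/26657·(0.967000+0.925700+0.883600+0.870100+0.862800))/(1+889/26657) = 4111/5000 ≈ 0.822200
step 7 [7y] zero: DF = P = 2023/2500 ≈ 0.809200
step 8 [8y] zero: DF = P = 4029/5000 ≈ 0.805800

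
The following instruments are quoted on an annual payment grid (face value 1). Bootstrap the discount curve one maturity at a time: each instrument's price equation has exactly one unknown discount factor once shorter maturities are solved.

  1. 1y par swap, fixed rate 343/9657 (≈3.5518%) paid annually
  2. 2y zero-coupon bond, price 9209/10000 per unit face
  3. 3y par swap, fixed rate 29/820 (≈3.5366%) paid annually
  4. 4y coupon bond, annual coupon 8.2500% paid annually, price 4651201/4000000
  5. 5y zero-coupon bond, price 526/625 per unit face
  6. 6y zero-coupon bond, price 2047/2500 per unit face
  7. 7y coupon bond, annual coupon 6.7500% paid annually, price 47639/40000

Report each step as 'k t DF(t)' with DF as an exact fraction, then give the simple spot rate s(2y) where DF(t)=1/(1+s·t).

step 1 [1y] swap r/1=343/9657: DF=(1 − 343/9657·(0))/(1+343/9657) = 9657/10000 ≈ 0.965700
step 2 [2y] zero: DF = P = 9209/10000 ≈ 0.920900
step 3 [3y] swap r/1=29/820: DF=(1 − 29/820·(0.965700+0.920900))/(1+29/820) = 4507/5000 ≈ 0.901400
step 4 [4y] bond c/1=33/400: DF=(4651201/4000000 − 33/400·(0.965700+0.920900+0.901400))/(1+33/400) = 8617/10000 ≈ 0.861700
step 5 [5y] zero: DF = P = 526/625 ≈ 0.841600
step 6 [6y] zero: DF = P = 2047/2500 ≈ 0.818800
step 7 [7y] bond c/1=27/400: DF=(47639/40000 − 27/400·(0.965700+0.920900+0.901400+0.861700+0.841600+0.818800))/(1+27/400) = 7799/10000 ≈ 0.779900

1 1 9657/10000
2 2 9209/10000
3 3 4507/5000
4 4 8617/10000
5 5 526/625
6 6 2047/2500
7 7 7799/10000
s(2y) = (1/(9209/10000) − 1)/(2) = 791/18418 ≈ 4.2947%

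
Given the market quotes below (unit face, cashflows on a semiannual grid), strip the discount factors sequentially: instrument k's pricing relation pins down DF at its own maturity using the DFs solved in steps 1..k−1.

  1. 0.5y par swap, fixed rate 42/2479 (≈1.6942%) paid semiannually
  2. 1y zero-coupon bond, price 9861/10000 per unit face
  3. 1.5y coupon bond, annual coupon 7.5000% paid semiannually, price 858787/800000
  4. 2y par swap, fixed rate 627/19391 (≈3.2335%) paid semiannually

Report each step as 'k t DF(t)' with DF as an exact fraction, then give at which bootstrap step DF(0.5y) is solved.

step 1 [0.5y] swap r/2=21/2479: DF=(1 − 21/2479·(0))/(1+21/2479) = 2479/2500 ≈ 0.991600
step 2 [1y] zero: DF = P = 9861/10000 ≈ 0.986100
step 3 [1.5y] bond c/2=3/80: DF=(858787/800000 − 3/80·(0.991600+0.986100))/(1+3/80) = 602/625 ≈ 0.963200
step 4 [2y] swap r/2=627/38782: DF=(1 − 627/38782·(0.991600+0.986100+0.963200))/(1+627/38782) = 9373/10000 ≈ 0.937300

1 1/2 2479/2500
2 1 9861/10000
3 3/2 602/625
4 2 9373/10000
DF(0.5y) is solved at step 1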